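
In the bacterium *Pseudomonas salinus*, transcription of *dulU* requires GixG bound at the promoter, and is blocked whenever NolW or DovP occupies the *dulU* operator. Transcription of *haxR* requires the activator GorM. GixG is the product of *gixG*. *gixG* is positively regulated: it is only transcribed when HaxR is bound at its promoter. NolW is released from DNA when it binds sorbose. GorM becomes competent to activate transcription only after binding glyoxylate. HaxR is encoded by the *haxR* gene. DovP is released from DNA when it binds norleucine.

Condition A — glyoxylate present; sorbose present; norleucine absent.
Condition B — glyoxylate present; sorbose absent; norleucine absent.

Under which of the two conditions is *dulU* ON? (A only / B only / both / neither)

neither

Condition A:
Glyoxylate is present, so GorM is active.
No repressor is bound and GorM is active, so *haxR* is transcribed.
So HaxR is produced and active.
No repressor is bound and HaxR is active, so *gixG* is transcribed.
So GixG is produced and active.
Sorbose is present, so NolW is inactive.
Norleucine is absent, so DovP is active.
With repressor DovP bound, *dulU* is not transcribed.
→ *dulU* is OFF in A.
Condition B:
Glyoxylate is present, so GorM is active.
No repressor is bound and GorM is active, so *haxR* is transcribed.
So HaxR is produced and active.
No repressor is bound and HaxR is active, so *gixG* is transcribed.
So GixG is produced and active.
Sorbose is absent, so NolW is active.
Norleucine is absent, so DovP is active.
With repressor NolW bound, *dulU* is not transcribed.
→ *dulU* is OFF in B.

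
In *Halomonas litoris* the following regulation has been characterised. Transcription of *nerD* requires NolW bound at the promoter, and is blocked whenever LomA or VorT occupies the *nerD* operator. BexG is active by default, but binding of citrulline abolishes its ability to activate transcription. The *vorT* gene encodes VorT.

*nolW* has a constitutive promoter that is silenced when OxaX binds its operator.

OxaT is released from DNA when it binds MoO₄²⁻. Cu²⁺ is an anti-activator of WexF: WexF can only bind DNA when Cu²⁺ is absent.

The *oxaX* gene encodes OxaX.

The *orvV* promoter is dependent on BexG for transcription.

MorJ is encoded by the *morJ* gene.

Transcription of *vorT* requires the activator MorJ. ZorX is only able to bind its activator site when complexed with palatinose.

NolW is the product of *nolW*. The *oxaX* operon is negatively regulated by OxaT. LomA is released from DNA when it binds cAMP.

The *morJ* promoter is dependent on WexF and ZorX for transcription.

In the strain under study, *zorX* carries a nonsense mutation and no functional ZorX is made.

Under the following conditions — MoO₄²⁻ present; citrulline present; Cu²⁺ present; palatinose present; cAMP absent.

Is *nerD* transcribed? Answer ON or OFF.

OFF

cAMP is absent, so LomA is active.
MoO₄²⁻ is present, so OxaT is inactive.
With no repressor bound, *oxaX* is transcribed.
So OxaX is produced and active.
With repressor OxaX bound, *nolW* is not transcribed.
So NolW is not produced.
Cu²⁺ is present, so WexF is inactive.
ZorX is non-functional in this strain, so it has no effect.
Required activator WexF is absent, so *morJ* is not transcribed.
So MorJ is not produced.
Required activator MorJ is absent, so *vorT* is not transcribed.
So VorT is not produced.
With repressor LomA bound, *nerD* is not transcribed.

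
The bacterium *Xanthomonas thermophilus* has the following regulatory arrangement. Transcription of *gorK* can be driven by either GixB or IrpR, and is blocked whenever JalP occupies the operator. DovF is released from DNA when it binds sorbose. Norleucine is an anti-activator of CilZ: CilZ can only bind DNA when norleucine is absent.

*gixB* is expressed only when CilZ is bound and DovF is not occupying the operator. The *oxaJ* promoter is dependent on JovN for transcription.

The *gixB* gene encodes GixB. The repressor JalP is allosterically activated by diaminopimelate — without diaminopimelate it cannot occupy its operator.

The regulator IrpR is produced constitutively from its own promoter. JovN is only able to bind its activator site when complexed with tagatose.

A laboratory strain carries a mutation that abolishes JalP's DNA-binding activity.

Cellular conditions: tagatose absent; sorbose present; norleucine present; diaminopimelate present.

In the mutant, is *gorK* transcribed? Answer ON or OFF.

JalP is non-functional in this strain, so it has no effect.
Sorbose is present, so DovF is inactive.
Norleucine is present, so CilZ is inactive.
Required activator CilZ is absent, so *gixB* is not transcribed.
So GixB is not produced.
IrpR is produced constitutively and is active.
Activator IrpR is present, so *gorK* is transcribed.

ON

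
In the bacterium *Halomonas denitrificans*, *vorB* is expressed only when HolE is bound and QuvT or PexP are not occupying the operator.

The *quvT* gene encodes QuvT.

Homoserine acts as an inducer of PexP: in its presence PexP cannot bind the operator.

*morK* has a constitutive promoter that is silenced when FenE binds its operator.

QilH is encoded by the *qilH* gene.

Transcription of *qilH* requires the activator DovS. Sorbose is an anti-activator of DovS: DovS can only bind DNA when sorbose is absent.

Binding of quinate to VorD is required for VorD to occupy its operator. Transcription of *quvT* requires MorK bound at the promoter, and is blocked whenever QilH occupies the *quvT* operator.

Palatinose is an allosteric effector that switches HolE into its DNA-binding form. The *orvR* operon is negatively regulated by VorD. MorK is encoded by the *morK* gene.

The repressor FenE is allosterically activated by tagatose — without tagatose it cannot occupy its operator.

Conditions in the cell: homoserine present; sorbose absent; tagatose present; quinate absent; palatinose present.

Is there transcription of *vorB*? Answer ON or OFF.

Tagatose is present, so FenE is active.
With repressor FenE bound, *morK* is not transcribed.
So MorK is not produced.
Sorbose is absent, so DovS is active.
No repressor is bound and DovS is active, so *qilH* is transcribed.
So QilH is produced and active.
With repressor QilH bound, *quvT* is not transcribed.
So QuvT is not produced.
Homoserine is present, so PexP is inactive.
Palatinose is present, so HolE is active.
No repressor is bound and HolE is active, so *vorB* is transcribed.

ON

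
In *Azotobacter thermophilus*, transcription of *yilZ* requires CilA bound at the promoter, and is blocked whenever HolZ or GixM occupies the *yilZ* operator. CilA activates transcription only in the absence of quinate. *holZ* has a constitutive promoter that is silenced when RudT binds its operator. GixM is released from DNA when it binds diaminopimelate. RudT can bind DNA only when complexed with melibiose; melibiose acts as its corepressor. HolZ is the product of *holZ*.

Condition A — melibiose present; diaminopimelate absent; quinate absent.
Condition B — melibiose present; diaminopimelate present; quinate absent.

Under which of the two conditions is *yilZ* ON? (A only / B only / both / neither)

Condition A:
Melibiose is present, so RudT is active.
With repressor RudT bound, *holZ* is not transcribed.
So HolZ is not produced.
Diaminopimelate is absent, so GixM is active.
Quinate is absent, so CilA is active.
With repressor GixM bound, *yilZ* is not transcribed.
→ *yilZ* is OFF in A.
Condition B:
Melibiose is present, so RudT is active.
With repressor RudT bound, *holZ* is not transcribed.
So HolZ is not produced.
Diaminopimelate is present, so GixM is inactive.
Quinate is absent, so CilA is active.
No repressor is bound and CilA is active, so *yilZ* is transcribed.
→ *yilZ* is ON in B.

B only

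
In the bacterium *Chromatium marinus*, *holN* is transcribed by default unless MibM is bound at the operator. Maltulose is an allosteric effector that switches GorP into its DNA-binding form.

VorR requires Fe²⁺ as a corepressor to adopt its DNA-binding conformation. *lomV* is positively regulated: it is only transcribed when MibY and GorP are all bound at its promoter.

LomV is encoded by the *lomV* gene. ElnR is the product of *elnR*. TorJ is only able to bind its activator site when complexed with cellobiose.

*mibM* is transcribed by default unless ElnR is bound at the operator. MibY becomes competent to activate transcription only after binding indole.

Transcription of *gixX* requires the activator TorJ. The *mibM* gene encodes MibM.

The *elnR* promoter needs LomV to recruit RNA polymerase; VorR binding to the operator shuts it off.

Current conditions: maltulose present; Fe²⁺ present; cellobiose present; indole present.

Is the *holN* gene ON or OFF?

Indole is present, so MibY is active.
Maltulose is present, so GorP is active.
No repressor is bound and MibY and GorP are active, so *lomV* is transcribed.
So LomV is produced and active.
Fe²⁺ is present, so VorR is active.
With repressor VorR bound, *elnR* is not transcribed.
So ElnR is not produced.
With no repressor bound, *mibM* is transcribed.
So MibM is produced and active.
With repressor MibM bound, *holN* is not transcribed.

OFF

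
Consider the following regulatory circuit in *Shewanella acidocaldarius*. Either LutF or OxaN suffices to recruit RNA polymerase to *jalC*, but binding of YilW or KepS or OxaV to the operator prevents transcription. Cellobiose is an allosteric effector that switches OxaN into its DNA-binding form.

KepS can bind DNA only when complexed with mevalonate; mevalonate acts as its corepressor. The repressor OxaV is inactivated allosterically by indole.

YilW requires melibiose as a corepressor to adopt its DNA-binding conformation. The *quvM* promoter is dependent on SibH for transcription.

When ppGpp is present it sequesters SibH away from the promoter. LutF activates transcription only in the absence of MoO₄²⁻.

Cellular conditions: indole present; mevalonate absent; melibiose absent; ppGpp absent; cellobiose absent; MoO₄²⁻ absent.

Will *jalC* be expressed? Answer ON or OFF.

Melibiose is absent, so YilW is inactive.
Mevalonate is absent, so KepS is inactive.
MoO₄²⁻ is absent, so LutF is active.
Cellobiose is absent, so OxaN is inactive.
Indole is present, so OxaV is inactive.
Activator LutF is present, so *jalC* is transcribed.

ON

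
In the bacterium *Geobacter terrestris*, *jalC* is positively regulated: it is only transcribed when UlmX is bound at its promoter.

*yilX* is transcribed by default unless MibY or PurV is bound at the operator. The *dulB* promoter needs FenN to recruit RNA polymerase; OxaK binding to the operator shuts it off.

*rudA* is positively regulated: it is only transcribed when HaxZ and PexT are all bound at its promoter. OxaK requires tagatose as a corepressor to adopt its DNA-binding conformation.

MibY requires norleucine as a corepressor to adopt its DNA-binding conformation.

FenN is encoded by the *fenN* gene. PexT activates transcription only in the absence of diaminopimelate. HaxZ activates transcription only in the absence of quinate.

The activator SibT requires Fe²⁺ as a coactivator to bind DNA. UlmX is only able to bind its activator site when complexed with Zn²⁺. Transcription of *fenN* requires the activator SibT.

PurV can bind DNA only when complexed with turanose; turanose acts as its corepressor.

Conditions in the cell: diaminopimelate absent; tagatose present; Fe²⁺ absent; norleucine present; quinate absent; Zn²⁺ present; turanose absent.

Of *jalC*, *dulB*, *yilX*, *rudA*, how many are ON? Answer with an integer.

2

Zn²⁺ is present, so UlmX is active.
No repressor is bound and UlmX is active, so *jalC* is transcribed.
→ *jalC* is ON.
Tagatose is present, so OxaK is active.
Fe²⁺ is absent, so SibT is inactive.
Required activator SibT is absent, so *fenN* is not transcribed.
So FenN is not produced.
With repressor OxaK bound, *dulB* is not transcribed.
→ *dulB* is OFF.
Norleucine is present, so MibY is active.
Turanose is absent, so PurV is inactive.
With repressor MibY bound, *yilX* is not transcribed.
→ *yilX* is OFF.
Quinate is absent, so HaxZ is active.
Diaminopimelate is absent, so PexT is active.
No repressor is bound and HaxZ and PexT are active, so *rudA* is transcribed.
→ *rudA* is ON.
2 of the 4 genes are transcribed.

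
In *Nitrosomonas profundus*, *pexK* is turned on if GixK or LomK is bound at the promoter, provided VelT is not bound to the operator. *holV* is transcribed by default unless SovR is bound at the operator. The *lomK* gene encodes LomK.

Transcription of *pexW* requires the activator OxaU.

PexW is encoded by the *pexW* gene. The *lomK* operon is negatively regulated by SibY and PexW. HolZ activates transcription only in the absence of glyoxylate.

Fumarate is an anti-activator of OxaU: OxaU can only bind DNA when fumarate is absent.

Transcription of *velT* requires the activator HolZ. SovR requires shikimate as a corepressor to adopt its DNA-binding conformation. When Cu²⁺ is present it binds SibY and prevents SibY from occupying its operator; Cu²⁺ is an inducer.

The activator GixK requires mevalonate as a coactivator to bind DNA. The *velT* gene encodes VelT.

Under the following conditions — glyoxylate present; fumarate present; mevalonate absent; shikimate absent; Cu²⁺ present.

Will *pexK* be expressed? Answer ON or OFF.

ON

Glyoxylate is present, so HolZ is inactive.
Required activator HolZ is absent, so *velT* is not transcribed.
So VelT is not produced.
Mevalonate is absent, so GixK is inactive.
Cu²⁺ is present, so SibY is inactive.
Fumarate is present, so OxaU is inactive.
Required activator OxaU is absent, so *pexW* is not transcribed.
So PexW is not produced.
With no repressor bound, *lomK* is transcribed.
So LomK is produced and active.
Activator LomK is present, so *pexK* is transcribed.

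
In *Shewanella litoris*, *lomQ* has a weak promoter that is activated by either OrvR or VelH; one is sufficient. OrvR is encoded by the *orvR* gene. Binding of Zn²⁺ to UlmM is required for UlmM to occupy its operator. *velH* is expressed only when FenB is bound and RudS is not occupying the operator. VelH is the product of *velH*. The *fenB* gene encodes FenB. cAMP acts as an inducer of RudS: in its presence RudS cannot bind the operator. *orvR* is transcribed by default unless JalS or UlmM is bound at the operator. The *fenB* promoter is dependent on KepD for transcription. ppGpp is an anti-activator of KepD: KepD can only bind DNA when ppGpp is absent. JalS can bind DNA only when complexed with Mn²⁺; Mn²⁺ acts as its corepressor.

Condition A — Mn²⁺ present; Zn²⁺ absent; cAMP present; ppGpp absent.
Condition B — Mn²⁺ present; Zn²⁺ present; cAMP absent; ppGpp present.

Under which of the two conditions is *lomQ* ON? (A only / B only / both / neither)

Condition A:
Mn²⁺ is present, so JalS is active.
Zn²⁺ is absent, so UlmM is inactive.
With repressor JalS bound, *orvR* is not transcribed.
So OrvR is not produced.
cAMP is present, so RudS is inactive.
ppGpp is absent, so KepD is active.
No repressor is bound and KepD is active, so *fenB* is transcribed.
So FenB is produced and active.
No repressor is bound and FenB is active, so *velH* is transcribed.
So VelH is produced and active.
Activator VelH is present, so *lomQ* is transcribed.
→ *lomQ* is ON in A.
Condition B:
Mn²⁺ is present, so JalS is active.
Zn²⁺ is present, so UlmM is active.
With repressor JalS bound, *orvR* is not transcribed.
So OrvR is not produced.
cAMP is absent, so RudS is active.
ppGpp is present, so KepD is inactive.
Required activator KepD is absent, so *fenB* is not transcribed.
So FenB is not produced.
With repressor RudS bound, *velH* is not transcribed.
So VelH is not produced.
No activator is available at the *lomQ* promoter, so *lomQ* is not transcribed.
→ *lomQ* is OFF in B.

A only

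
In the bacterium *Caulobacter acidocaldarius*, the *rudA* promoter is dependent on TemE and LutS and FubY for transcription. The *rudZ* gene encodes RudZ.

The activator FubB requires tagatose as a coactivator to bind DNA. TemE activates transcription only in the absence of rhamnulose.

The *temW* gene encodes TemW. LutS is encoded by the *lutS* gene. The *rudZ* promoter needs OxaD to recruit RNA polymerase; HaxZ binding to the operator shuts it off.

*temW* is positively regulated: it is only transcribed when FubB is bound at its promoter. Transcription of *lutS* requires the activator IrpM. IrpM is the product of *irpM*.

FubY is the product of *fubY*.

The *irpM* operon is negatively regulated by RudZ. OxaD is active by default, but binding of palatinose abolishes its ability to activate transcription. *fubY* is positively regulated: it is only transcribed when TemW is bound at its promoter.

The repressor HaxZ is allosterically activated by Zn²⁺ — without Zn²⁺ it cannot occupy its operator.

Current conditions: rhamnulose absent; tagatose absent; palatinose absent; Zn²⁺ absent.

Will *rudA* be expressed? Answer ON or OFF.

OFF

Rhamnulose is absent, so TemE is active.
Zn²⁺ is absent, so HaxZ is inactive.
Palatinose is absent, so OxaD is active.
No repressor is bound and OxaD is active, so *rudZ* is transcribed.
So RudZ is produced and active.
With repressor RudZ bound, *irpM* is not transcribed.
So IrpM is not produced.
Required activator IrpM is absent, so *lutS* is not transcribed.
So LutS is not produced.
Tagatose is absent, so FubB is inactive.
Required activator FubB is absent, so *temW* is not transcribed.
So TemW is not produced.
Required activator TemW is absent, so *fubY* is not transcribed.
So FubY is not produced.
Required activator LutS is absent, so *rudA* is not transcribed.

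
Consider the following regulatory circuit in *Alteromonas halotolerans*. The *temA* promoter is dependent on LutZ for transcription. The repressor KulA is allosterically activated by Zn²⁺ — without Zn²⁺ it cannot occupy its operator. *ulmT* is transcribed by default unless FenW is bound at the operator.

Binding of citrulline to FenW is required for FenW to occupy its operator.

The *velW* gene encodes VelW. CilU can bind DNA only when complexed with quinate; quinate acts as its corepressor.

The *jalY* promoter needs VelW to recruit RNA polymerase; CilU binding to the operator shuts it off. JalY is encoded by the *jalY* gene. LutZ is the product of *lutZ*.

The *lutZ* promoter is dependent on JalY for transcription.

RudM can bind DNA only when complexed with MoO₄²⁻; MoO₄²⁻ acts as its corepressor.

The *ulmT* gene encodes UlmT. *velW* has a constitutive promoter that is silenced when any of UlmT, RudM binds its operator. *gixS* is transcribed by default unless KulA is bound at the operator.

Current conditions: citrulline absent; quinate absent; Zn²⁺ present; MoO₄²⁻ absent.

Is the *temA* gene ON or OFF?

Citrulline is absent, so FenW is inactive.
With no repressor bound, *ulmT* is transcribed.
So UlmT is produced and active.
MoO₄²⁻ is absent, so RudM is inactive.
With repressor UlmT bound, *velW* is not transcribed.
So VelW is not produced.
Quinate is absent, so CilU is inactive.
Required activator VelW is absent, so *jalY* is not transcribed.
So JalY is not produced.
Required activator JalY is absent, so *lutZ* is not transcribed.
So LutZ is not produced.
Required activator LutZ is absent, so *temA* is not transcribed.

OFF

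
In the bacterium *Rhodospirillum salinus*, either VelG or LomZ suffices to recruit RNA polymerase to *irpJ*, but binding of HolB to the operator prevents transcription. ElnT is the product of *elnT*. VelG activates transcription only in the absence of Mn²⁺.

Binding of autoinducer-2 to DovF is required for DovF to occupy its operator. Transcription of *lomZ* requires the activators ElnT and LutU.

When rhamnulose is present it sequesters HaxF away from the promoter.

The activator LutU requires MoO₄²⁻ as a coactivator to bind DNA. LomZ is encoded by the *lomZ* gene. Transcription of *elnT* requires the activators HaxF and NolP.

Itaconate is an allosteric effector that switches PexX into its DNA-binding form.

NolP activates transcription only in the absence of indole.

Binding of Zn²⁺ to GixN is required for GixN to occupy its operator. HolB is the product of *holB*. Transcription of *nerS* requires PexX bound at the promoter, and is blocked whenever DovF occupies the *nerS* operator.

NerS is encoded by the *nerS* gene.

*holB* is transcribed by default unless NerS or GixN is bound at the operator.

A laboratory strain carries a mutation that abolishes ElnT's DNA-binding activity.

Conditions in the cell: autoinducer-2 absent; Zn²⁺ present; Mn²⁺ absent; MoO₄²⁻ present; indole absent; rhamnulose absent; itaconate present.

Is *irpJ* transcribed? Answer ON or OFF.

ON

Mn²⁺ is absent, so VelG is active.
Autoinducer-2 is absent, so DovF is inactive.
Itaconate is present, so PexX is active.
No repressor is bound and PexX is active, so *nerS* is transcribed.
So NerS is produced and active.
Zn²⁺ is present, so GixN is active.
With repressor NerS bound, *holB* is not transcribed.
So HolB is not produced.
ElnT is non-functional in this strain, so it has no effect.
MoO₄²⁻ is present, so LutU is active.
Required activator ElnT is absent, so *lomZ* is not transcribed.
So LomZ is not produced.
Activator VelG is present, so *irpJ* is transcribed.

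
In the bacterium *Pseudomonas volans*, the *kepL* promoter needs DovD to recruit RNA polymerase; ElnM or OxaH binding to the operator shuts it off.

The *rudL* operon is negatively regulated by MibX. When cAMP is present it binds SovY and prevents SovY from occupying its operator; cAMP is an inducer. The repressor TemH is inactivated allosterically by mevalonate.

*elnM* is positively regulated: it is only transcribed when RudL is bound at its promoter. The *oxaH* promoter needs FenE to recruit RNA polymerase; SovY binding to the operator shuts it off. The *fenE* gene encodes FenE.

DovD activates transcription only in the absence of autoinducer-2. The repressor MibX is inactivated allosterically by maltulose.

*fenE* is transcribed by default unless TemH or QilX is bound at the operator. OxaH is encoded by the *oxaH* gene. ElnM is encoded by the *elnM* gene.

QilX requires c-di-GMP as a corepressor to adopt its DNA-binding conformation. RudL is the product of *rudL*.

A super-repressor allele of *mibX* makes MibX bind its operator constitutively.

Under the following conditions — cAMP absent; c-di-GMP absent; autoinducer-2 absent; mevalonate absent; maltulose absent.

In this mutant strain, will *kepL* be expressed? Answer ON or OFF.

ON

Autoinducer-2 is absent, so DovD is active.
MibX is constitutively active in this strain.
With repressor MibX bound, *rudL* is not transcribed.
So RudL is not produced.
Required activator RudL is absent, so *elnM* is not transcribed.
So ElnM is not produced.
Mevalonate is absent, so TemH is active.
c-di-GMP is absent, so QilX is inactive.
With repressor TemH bound, *fenE* is not transcribed.
So FenE is not produced.
cAMP is absent, so SovY is active.
With repressor SovY bound, *oxaH* is not transcribed.
So OxaH is not produced.
No repressor is bound and DovD is active, so *kepL* is transcribed.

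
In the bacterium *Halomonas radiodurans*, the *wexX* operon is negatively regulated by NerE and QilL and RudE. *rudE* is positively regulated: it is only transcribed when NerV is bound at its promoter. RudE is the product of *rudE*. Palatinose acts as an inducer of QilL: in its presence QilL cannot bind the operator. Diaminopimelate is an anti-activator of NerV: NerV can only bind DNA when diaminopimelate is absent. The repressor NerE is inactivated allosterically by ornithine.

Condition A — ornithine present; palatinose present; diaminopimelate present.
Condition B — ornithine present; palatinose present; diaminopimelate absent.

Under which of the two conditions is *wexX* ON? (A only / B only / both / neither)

Condition A:
Ornithine is present, so NerE is inactive.
Palatinose is present, so QilL is inactive.
Diaminopimelate is present, so NerV is inactive.
Required activator NerV is absent, so *rudE* is not transcribed.
So RudE is not produced.
With no repressor bound, *wexX* is transcribed.
→ *wexX* is ON in A.
Condition B:
Ornithine is present, so NerE is inactive.
Palatinose is present, so QilL is inactive.
Diaminopimelate is absent, so NerV is active.
No repressor is bound and NerV is active, so *rudE* is transcribed.
So RudE is produced and active.
With repressor RudE bound, *wexX* is not transcribed.
→ *wexX* is OFF in B.

A only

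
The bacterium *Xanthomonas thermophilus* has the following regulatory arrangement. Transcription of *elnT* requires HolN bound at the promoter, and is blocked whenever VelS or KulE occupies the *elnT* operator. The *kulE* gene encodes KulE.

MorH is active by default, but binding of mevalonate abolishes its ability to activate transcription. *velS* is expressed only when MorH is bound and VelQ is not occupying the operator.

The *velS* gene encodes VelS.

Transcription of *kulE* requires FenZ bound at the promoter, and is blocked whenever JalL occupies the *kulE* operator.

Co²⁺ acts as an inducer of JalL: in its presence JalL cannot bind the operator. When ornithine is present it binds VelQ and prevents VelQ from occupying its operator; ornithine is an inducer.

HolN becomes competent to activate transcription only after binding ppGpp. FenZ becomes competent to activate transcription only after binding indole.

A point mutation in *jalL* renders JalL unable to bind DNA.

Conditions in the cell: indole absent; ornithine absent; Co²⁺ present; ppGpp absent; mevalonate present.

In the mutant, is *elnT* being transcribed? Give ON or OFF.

OFF

Ornithine is absent, so VelQ is active.
Mevalonate is present, so MorH is inactive.
With repressor VelQ bound, *velS* is not transcribed.
So VelS is not produced.
Indole is absent, so FenZ is inactive.
JalL is non-functional in this strain, so it has no effect.
Required activator FenZ is absent, so *kulE* is not transcribed.
So KulE is not produced.
ppGpp is absent, so HolN is inactive.
Required activator HolN is absent, so *elnT* is not transcribed.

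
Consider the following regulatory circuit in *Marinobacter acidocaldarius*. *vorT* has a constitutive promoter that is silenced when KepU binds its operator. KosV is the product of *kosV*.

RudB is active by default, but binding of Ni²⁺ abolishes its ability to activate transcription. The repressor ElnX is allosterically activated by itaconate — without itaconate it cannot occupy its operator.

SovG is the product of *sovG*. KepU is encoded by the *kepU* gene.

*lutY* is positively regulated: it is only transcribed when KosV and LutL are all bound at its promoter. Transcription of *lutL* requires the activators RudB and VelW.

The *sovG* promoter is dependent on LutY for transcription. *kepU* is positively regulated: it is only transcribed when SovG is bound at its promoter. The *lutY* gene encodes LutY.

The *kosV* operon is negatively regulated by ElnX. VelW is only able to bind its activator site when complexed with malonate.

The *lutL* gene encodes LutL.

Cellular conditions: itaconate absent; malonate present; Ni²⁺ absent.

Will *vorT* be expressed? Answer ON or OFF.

OFF

Itaconate is absent, so ElnX is inactive.
With no repressor bound, *kosV* is transcribed.
So KosV is produced and active.
Ni²⁺ is absent, so RudB is active.
Malonate is present, so VelW is active.
No repressor is bound and RudB and VelW are active, so *lutL* is transcribed.
So LutL is produced and active.
No repressor is bound and KosV and LutL are active, so *lutY* is transcribed.
So LutY is produced and active.
No repressor is bound and LutY is active, so *sovG* is transcribed.
So SovG is produced and active.
No repressor is bound and SovG is active, so *kepU* is transcribed.
So KepU is produced and active.
With repressor KepU bound, *vorT* is not transcribed.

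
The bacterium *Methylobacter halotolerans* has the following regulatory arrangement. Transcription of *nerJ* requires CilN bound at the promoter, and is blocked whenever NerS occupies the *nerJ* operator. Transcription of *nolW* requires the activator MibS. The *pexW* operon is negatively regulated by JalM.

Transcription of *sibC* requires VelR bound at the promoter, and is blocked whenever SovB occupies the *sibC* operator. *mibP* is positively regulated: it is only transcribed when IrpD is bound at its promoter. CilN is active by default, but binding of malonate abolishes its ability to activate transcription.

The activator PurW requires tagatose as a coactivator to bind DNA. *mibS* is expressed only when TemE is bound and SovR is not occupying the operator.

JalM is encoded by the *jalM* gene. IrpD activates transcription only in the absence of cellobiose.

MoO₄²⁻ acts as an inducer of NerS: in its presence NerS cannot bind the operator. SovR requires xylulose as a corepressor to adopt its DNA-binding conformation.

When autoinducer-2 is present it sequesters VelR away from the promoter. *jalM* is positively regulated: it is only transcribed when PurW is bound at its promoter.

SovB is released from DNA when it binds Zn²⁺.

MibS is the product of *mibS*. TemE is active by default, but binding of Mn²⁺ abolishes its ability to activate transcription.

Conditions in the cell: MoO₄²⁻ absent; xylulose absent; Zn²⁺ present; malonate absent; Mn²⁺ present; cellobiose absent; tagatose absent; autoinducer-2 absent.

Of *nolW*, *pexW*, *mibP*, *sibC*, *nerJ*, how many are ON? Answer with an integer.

Mn²⁺ is present, so TemE is inactive.
Xylulose is absent, so SovR is inactive.
Required activator TemE is absent, so *mibS* is not transcribed.
So MibS is not produced.
Required activator MibS is absent, so *nolW* is not transcribed.
→ *nolW* is OFF.
Tagatose is absent, so PurW is inactive.
Required activator PurW is absent, so *jalM* is not transcribed.
So JalM is not produced.
With no repressor bound, *pexW* is transcribed.
→ *pexW* is ON.
Cellobiose is absent, so IrpD is active.
No repressor is bound and IrpD is active, so *mibP* is transcribed.
→ *mibP* is ON.
Zn²⁺ is present, so SovB is inactive.
Autoinducer-2 is absent, so VelR is active.
No repressor is bound and VelR is active, so *sibC* is transcribed.
→ *sibC* is ON.
Malonate is absent, so CilN is active.
MoO₄²⁻ is absent, so NerS is active.
With repressor NerS bound, *nerJ* is not transcribed.
→ *nerJ* is OFF.
3 of the 5 genes are transcribed.

3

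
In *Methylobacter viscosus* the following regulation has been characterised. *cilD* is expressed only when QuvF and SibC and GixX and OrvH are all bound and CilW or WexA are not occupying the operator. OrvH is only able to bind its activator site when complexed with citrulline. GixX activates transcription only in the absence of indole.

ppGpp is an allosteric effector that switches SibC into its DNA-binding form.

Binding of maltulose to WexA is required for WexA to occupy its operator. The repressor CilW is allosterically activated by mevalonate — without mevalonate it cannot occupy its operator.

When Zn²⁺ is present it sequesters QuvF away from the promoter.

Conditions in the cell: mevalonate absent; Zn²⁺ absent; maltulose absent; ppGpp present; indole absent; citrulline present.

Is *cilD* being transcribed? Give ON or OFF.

ON

Mevalonate is absent, so CilW is inactive.
Zn²⁺ is absent, so QuvF is active.
ppGpp is present, so SibC is active.
Indole is absent, so GixX is active.
Maltulose is absent, so WexA is inactive.
Citrulline is present, so OrvH is active.
No repressor is bound and QuvF and SibC and GixX and OrvH are active, so *cilD* is transcribed.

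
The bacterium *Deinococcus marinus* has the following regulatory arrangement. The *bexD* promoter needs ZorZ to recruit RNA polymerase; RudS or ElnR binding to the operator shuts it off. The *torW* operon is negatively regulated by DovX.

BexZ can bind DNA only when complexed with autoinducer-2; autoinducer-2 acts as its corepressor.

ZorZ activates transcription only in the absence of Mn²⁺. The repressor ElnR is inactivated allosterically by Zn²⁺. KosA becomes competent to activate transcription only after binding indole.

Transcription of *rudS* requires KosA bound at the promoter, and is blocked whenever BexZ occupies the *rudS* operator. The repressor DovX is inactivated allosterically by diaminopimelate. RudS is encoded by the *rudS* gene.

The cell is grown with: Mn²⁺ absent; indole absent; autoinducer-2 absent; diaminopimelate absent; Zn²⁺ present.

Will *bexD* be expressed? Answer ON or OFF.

Indole is absent, so KosA is inactive.
Autoinducer-2 is absent, so BexZ is inactive.
Required activator KosA is absent, so *rudS* is not transcribed.
So RudS is not produced.
Zn²⁺ is present, so ElnR is inactive.
Mn²⁺ is absent, so ZorZ is active.
No repressor is bound and ZorZ is active, so *bexD* is transcribed.

ON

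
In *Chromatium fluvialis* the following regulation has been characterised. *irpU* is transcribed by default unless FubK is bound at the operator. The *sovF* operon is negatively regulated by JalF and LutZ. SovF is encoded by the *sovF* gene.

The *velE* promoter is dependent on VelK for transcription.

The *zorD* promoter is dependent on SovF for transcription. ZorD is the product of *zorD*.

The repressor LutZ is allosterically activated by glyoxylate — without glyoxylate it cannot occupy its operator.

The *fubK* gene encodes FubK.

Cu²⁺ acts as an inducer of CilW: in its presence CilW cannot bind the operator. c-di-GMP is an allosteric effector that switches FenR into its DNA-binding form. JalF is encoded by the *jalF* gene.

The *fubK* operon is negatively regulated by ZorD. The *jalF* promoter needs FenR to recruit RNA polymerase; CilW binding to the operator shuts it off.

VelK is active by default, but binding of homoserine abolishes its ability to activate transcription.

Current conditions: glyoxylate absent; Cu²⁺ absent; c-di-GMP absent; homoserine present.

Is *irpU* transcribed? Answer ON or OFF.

Cu²⁺ is absent, so CilW is active.
c-di-GMP is absent, so FenR is inactive.
With repressor CilW bound, *jalF* is not transcribed.
So JalF is not produced.
Glyoxylate is absent, so LutZ is inactive.
With no repressor bound, *sovF* is transcribed.
So SovF is produced and active.
No repressor is bound and SovF is active, so *zorD* is transcribed.
So ZorD is produced and active.
With repressor ZorD bound, *fubK* is not transcribed.
So FubK is not produced.
With no repressor bound, *irpU* is transcribed.

ON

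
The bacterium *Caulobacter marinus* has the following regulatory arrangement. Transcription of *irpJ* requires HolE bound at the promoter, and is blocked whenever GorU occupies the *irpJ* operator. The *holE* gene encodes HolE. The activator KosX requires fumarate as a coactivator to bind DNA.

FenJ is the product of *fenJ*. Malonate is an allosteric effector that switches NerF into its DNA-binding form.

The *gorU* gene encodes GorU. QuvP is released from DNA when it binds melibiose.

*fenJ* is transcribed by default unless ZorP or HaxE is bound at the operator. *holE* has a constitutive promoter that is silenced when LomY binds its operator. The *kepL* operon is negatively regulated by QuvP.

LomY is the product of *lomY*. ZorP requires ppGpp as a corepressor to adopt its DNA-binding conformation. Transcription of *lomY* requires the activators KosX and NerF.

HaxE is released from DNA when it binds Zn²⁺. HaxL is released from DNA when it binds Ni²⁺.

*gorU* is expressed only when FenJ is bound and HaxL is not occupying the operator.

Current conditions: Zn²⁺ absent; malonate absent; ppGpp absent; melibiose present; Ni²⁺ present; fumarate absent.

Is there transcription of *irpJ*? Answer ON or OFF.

ppGpp is absent, so ZorP is inactive.
Zn²⁺ is absent, so HaxE is active.
With repressor HaxE bound, *fenJ* is not transcribed.
So FenJ is not produced.
Ni²⁺ is present, so HaxL is inactive.
Required activator FenJ is absent, so *gorU* is not transcribed.
So GorU is not produced.
Fumarate is absent, so KosX is inactive.
Malonate is absent, so NerF is inactive.
Required activator KosX is absent, so *lomY* is not transcribed.
So LomY is not produced.
With no repressor bound, *holE* is transcribed.
So HolE is produced and active.
No repressor is bound and HolE is active, so *irpJ* is transcribed.

ON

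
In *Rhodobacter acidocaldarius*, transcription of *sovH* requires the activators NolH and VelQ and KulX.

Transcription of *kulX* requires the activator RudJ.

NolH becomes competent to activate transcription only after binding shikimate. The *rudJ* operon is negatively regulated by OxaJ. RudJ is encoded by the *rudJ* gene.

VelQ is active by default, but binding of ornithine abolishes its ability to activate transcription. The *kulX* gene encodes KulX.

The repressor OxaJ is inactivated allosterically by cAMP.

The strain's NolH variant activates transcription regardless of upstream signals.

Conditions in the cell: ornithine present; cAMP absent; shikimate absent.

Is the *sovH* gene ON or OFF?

OFF

NolH is constitutively active in this strain.
Ornithine is present, so VelQ is inactive.
cAMP is absent, so OxaJ is active.
With repressor OxaJ bound, *rudJ* is not transcribed.
So RudJ is not produced.
Required activator RudJ is absent, so *kulX* is not transcribed.
So KulX is not produced.
Required activator VelQ is absent, so *sovH* is not transcribed.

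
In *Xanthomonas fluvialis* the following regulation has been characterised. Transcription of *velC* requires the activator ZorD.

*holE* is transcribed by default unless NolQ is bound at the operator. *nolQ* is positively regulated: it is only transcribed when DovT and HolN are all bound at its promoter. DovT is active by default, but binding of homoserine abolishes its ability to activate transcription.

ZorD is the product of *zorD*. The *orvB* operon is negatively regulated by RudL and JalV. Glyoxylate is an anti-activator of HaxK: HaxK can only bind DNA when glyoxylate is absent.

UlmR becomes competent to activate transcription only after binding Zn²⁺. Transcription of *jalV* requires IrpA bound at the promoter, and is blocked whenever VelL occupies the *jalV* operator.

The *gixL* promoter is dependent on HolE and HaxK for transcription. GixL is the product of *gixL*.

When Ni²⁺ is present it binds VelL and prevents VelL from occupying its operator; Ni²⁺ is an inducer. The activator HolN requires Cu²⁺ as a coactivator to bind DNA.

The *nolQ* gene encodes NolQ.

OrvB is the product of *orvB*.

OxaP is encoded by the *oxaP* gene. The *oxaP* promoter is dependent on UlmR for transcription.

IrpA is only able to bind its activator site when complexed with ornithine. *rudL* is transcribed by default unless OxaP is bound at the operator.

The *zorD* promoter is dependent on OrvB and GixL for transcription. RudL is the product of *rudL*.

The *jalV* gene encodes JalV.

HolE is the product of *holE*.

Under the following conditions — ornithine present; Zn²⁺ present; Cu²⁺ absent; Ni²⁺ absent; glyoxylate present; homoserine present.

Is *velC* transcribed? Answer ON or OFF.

Zn²⁺ is present, so UlmR is active.
No repressor is bound and UlmR is active, so *oxaP* is transcribed.
So OxaP is produced and active.
With repressor OxaP bound, *rudL* is not transcribed.
So RudL is not produced.
Ornithine is present, so IrpA is active.
Ni²⁺ is absent, so VelL is active.
With repressor VelL bound, *jalV* is not transcribed.
So JalV is not produced.
With no repressor bound, *orvB* is transcribed.
So OrvB is produced and active.
Homoserine is present, so DovT is inactive.
Cu²⁺ is absent, so HolN is inactive.
Required activator DovT is absent, so *nolQ* is not transcribed.
So NolQ is not produced.
With no repressor bound, *holE* is transcribed.
So HolE is produced and active.
Glyoxylate is present, so HaxK is inactive.
Required activator HaxK is absent, so *gixL* is not transcribed.
So GixL is not produced.
Required activator GixL is absent, so *zorD* is not transcribed.
So ZorD is not produced.
Required activator ZorD is absent, so *velC* is not transcribed.

OFF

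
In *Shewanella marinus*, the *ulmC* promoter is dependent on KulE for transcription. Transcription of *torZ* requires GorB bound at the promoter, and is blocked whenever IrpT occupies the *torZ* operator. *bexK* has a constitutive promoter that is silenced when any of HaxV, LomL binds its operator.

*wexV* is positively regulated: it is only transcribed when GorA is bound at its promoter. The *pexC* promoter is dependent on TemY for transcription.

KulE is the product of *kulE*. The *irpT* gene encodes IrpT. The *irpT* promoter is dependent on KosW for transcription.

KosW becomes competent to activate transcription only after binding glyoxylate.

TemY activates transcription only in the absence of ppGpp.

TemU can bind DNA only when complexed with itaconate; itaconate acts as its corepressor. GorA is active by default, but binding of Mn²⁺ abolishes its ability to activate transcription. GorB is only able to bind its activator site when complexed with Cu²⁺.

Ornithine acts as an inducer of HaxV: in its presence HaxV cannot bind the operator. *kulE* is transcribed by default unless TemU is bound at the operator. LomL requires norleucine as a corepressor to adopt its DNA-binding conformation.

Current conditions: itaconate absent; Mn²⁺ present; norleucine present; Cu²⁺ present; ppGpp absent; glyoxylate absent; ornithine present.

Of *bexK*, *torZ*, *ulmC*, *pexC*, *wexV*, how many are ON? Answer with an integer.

Ornithine is present, so HaxV is inactive.
Norleucine is present, so LomL is active.
With repressor LomL bound, *bexK* is not transcribed.
→ *bexK* is OFF.
Glyoxylate is absent, so KosW is inactive.
Required activator KosW is absent, so *irpT* is not transcribed.
So IrpT is not produced.
Cu²⁺ is present, so GorB is active.
No repressor is bound and GorB is active, so *torZ* is transcribed.
→ *torZ* is ON.
Itaconate is absent, so TemU is inactive.
With no repressor bound, *kulE* is transcribed.
So KulE is produced and active.
No repressor is bound and KulE is active, so *ulmC* is transcribed.
→ *ulmC* is ON.
ppGpp is absent, so TemY is active.
No repressor is bound and TemY is active, so *pexC* is transcribed.
→ *pexC* is ON.
Mn²⁺ is present, so GorA is inactive.
Required activator GorA is absent, so *wexV* is not transcribed.
→ *wexV* is OFF.
3 of the 5 genes are transcribed.

3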